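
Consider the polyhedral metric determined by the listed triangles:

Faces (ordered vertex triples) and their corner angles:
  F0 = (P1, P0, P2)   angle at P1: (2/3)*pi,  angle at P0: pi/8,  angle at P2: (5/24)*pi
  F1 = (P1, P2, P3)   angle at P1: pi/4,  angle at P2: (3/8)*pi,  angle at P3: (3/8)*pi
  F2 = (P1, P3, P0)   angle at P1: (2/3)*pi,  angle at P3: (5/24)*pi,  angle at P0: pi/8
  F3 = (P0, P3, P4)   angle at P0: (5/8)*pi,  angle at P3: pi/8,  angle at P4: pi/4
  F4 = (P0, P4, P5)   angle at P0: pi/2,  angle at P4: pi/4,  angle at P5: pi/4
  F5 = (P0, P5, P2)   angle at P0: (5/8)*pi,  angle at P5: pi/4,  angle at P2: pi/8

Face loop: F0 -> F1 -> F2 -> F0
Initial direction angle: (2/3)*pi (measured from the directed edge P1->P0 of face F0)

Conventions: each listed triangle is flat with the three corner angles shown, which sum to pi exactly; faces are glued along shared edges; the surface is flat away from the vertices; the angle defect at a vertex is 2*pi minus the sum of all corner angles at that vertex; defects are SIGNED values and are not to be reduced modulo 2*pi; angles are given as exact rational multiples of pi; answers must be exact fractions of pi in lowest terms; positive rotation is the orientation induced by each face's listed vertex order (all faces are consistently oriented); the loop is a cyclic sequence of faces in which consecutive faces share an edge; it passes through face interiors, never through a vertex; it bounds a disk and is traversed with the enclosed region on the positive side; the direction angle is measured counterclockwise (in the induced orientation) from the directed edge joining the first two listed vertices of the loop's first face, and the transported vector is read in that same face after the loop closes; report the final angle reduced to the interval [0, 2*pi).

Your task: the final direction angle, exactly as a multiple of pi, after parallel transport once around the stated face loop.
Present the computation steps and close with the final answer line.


enclosed vertex P1: corner angles sum to (19/12)*pi, defect = 2*pi - (19/12)*pi = (5/12)*pi
holonomy = initial angle + sum of enclosed defects (mod 2*pi), positive in the induced orientation
final angle = (2/3)*pi + (5/12)*pi = (13/12)*pi (mod 2*pi)

Answer: final direction angle = (13/12)*pi


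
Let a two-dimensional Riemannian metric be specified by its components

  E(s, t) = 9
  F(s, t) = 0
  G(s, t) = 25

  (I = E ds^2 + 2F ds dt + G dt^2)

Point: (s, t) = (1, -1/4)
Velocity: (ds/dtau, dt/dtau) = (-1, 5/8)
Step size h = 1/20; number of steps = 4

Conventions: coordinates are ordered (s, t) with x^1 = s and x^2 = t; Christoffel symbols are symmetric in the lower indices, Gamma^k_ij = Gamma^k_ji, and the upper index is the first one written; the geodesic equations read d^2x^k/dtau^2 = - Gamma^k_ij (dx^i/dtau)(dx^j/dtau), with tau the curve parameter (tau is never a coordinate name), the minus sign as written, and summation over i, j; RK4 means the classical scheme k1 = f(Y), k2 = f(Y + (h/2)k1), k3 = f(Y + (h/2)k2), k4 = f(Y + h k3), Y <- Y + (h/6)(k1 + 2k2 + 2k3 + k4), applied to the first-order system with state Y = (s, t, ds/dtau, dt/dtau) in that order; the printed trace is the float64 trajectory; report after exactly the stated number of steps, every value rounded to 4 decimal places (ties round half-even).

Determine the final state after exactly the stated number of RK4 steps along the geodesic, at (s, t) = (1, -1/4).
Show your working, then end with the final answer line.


f(Y) = (ds/dtau, dt/dtau, -Gamma^s_ij Y'^i Y'^j, -Gamma^t_ij Y'^i Y'^j) with the Gammas evaluated at the stage position; h = 0.050000; intermediate values shown to 6 dp
step 0: s = 1.0000, t = -0.2500, ds/dtau = -1.0000, dt/dtau = 0.6250
step 1:
  k1: at (s, t) = (1.000000, -0.250000), (ds/dtau, dt/dtau) = (-1.000000, 0.625000); Gamma_sss = 0.000000, Gamma_sst = 0.000000, Gamma_stt = 0.000000, Gamma_tss = 0.000000, Gamma_tst = 0.000000, Gamma_ttt = 0.000000; k1 = (-1.000000, 0.625000, 0.000000, 0.000000)
  k2: at (s, t) = (0.975000, -0.234375), (ds/dtau, dt/dtau) = (-1.000000, 0.625000); Gamma_sss = 0.000000, Gamma_sst = 0.000000, Gamma_stt = 0.000000, Gamma_tss = 0.000000, Gamma_tst = 0.000000, Gamma_ttt = 0.000000; k2 = (-1.000000, 0.625000, 0.000000, 0.000000)
  k3: at (s, t) = (0.975000, -0.234375), (ds/dtau, dt/dtau) = (-1.000000, 0.625000); Gamma_sss = 0.000000, Gamma_sst = 0.000000, Gamma_stt = 0.000000, Gamma_tss = 0.000000, Gamma_tst = 0.000000, Gamma_ttt = 0.000000; k3 = (-1.000000, 0.625000, 0.000000, 0.000000)
  k4: at (s, t) = (0.950000, -0.218750), (ds/dtau, dt/dtau) = (-1.000000, 0.625000); Gamma_sss = 0.000000, Gamma_sst = 0.000000, Gamma_stt = 0.000000, Gamma_tss = 0.000000, Gamma_tst = 0.000000, Gamma_ttt = 0.000000; k4 = (-1.000000, 0.625000, 0.000000, 0.000000)
  Y <- Y + (h/6)(k1 + 2k2 + 2k3 + k4): s = 0.9500, t = -0.2188, ds/dtau = -1.0000, dt/dtau = 0.6250
step 2:
  k1: at (s, t) = (0.950000, -0.218750), (ds/dtau, dt/dtau) = (-1.000000, 0.625000); Gamma_sss = 0.000000, Gamma_sst = 0.000000, Gamma_stt = 0.000000, Gamma_tss = 0.000000, Gamma_tst = 0.000000, Gamma_ttt = 0.000000; k1 = (-1.000000, 0.625000, 0.000000, 0.000000)
  k2: at (s, t) = (0.925000, -0.203125), (ds/dtau, dt/dtau) = (-1.000000, 0.625000); Gamma_sss = 0.000000, Gamma_sst = 0.000000, Gamma_stt = 0.000000, Gamma_tss = 0.000000, Gamma_tst = 0.000000, Gamma_ttt = 0.000000; k2 = (-1.000000, 0.625000, 0.000000, 0.000000)
  k3: at (s, t) = (0.925000, -0.203125), (ds/dtau, dt/dtau) = (-1.000000, 0.625000); Gamma_sss = 0.000000, Gamma_sst = 0.000000, Gamma_stt = 0.000000, Gamma_tss = 0.000000, Gamma_tst = 0.000000, Gamma_ttt = 0.000000; k3 = (-1.000000, 0.625000, 0.000000, 0.000000)
  k4: at (s, t) = (0.900000, -0.187500), (ds/dtau, dt/dtau) = (-1.000000, 0.625000); Gamma_sss = 0.000000, Gamma_sst = 0.000000, Gamma_stt = 0.000000, Gamma_tss = 0.000000, Gamma_tst = 0.000000, Gamma_ttt = 0.000000; k4 = (-1.000000, 0.625000, 0.000000, 0.000000)
  Y <- Y + (h/6)(k1 + 2k2 + 2k3 + k4): s = 0.9000, t = -0.1875, ds/dtau = -1.0000, dt/dtau = 0.6250
step 3:
  k1: at (s, t) = (0.900000, -0.187500), (ds/dtau, dt/dtau) = (-1.000000, 0.625000); Gamma_sss = 0.000000, Gamma_sst = 0.000000, Gamma_stt = 0.000000, Gamma_tss = 0.000000, Gamma_tst = 0.000000, Gamma_ttt = 0.000000; k1 = (-1.000000, 0.625000, 0.000000, 0.000000)
  k2: at (s, t) = (0.875000, -0.171875), (ds/dtau, dt/dtau) = (-1.000000, 0.625000); Gamma_sss = 0.000000, Gamma_sst = 0.000000, Gamma_stt = 0.000000, Gamma_tss = 0.000000, Gamma_tst = 0.000000, Gamma_ttt = 0.000000; k2 = (-1.000000, 0.625000, 0.000000, 0.000000)
  k3: at (s, t) = (0.875000, -0.171875), (ds/dtau, dt/dtau) = (-1.000000, 0.625000); Gamma_sss = 0.000000, Gamma_sst = 0.000000, Gamma_stt = 0.000000, Gamma_tss = 0.000000, Gamma_tst = 0.000000, Gamma_ttt = 0.000000; k3 = (-1.000000, 0.625000, 0.000000, 0.000000)
  k4: at (s, t) = (0.850000, -0.156250), (ds/dtau, dt/dtau) = (-1.000000, 0.625000); Gamma_sss = 0.000000, Gamma_sst = 0.000000, Gamma_stt = 0.000000, Gamma_tss = 0.000000, Gamma_tst = 0.000000, Gamma_ttt = 0.000000; k4 = (-1.000000, 0.625000, 0.000000, 0.000000)
  Y <- Y + (h/6)(k1 + 2k2 + 2k3 + k4): s = 0.8500, t = -0.1562, ds/dtau = -1.0000, dt/dtau = 0.6250
step 4:
  k1: at (s, t) = (0.850000, -0.156250), (ds/dtau, dt/dtau) = (-1.000000, 0.625000); Gamma_sss = 0.000000, Gamma_sst = 0.000000, Gamma_stt = 0.000000, Gamma_tss = 0.000000, Gamma_tst = 0.000000, Gamma_ttt = 0.000000; k1 = (-1.000000, 0.625000, 0.000000, 0.000000)
  k2: at (s, t) = (0.825000, -0.140625), (ds/dtau, dt/dtau) = (-1.000000, 0.625000); Gamma_sss = 0.000000, Gamma_sst = 0.000000, Gamma_stt = 0.000000, Gamma_tss = 0.000000, Gamma_tst = 0.000000, Gamma_ttt = 0.000000; k2 = (-1.000000, 0.625000, 0.000000, 0.000000)
  k3: at (s, t) = (0.825000, -0.140625), (ds/dtau, dt/dtau) = (-1.000000, 0.625000); Gamma_sss = 0.000000, Gamma_sst = 0.000000, Gamma_stt = 0.000000, Gamma_tss = 0.000000, Gamma_tst = 0.000000, Gamma_ttt = 0.000000; k3 = (-1.000000, 0.625000, 0.000000, 0.000000)
  k4: at (s, t) = (0.800000, -0.125000), (ds/dtau, dt/dtau) = (-1.000000, 0.625000); Gamma_sss = 0.000000, Gamma_sst = 0.000000, Gamma_stt = 0.000000, Gamma_tss = 0.000000, Gamma_tst = 0.000000, Gamma_ttt = 0.000000; k4 = (-1.000000, 0.625000, 0.000000, 0.000000)
  Y <- Y + (h/6)(k1 + 2k2 + 2k3 + k4): s = 0.8000, t = -0.1250, ds/dtau = -1.0000, dt/dtau = 0.6250

Answer: s = 0.8000, t = -0.1250, ds/dtau = -1.0000, dt/dtau = 0.6250


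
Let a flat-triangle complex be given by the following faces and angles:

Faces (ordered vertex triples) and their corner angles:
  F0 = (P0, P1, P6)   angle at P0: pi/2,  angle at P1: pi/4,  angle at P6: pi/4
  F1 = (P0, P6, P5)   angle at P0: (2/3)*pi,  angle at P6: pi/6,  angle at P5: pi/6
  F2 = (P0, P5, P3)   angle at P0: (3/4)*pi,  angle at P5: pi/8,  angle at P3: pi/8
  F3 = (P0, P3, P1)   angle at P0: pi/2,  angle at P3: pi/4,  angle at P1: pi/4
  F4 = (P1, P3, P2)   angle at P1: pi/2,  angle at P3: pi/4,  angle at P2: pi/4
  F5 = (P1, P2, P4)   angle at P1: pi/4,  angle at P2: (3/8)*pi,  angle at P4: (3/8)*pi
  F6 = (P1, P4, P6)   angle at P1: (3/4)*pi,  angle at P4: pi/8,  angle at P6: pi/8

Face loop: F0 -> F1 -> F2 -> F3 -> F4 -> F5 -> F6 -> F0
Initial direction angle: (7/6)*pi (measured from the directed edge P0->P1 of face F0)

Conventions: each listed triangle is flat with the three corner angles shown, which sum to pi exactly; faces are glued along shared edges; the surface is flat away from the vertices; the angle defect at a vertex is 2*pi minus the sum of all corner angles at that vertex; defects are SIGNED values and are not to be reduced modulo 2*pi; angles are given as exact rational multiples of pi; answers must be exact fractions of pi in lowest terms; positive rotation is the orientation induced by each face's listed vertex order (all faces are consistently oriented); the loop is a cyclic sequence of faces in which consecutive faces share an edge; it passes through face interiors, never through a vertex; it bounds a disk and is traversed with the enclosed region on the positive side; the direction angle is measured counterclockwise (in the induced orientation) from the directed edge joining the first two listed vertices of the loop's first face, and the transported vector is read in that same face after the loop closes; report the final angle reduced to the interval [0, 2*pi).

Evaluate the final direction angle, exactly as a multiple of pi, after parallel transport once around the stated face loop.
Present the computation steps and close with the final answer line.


enclosed vertex P0: corner angles sum to (29/12)*pi, defect = 2*pi - (29/12)*pi = (-5/12)*pi
enclosed vertex P1: corner angles sum to 2*pi, defect = 2*pi - 2*pi = 0
summing the enclosed defects onto the initial angle, mod 2*pi in the induced orientation:
final angle = (7/6)*pi - (5/12)*pi = (3/4)*pi (mod 2*pi)

Answer: final direction angle = (3/4)*pi


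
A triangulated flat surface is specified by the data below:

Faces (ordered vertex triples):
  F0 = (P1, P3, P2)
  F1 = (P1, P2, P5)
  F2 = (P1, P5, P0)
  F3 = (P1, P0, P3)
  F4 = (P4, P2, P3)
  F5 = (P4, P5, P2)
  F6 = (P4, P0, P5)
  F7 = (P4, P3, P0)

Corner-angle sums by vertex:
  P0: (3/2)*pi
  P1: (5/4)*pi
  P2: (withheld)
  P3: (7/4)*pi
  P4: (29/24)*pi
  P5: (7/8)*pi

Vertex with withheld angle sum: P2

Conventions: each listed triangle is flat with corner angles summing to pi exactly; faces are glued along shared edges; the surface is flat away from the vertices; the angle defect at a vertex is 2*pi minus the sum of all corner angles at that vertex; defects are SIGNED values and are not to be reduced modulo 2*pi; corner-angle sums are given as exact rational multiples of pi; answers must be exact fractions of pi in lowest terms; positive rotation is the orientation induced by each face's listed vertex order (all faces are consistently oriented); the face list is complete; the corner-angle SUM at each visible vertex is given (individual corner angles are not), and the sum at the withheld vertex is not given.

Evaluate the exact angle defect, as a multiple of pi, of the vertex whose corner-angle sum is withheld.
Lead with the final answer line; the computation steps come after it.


Answer: defect(P2) = (7/12)*pi

V = 6, E = 12, F = 8; chi = V - E + F = 2
Gauss-Bonnet: total defect = 2*pi*chi = 4*pi; visible defects sum to (41/12)*pi


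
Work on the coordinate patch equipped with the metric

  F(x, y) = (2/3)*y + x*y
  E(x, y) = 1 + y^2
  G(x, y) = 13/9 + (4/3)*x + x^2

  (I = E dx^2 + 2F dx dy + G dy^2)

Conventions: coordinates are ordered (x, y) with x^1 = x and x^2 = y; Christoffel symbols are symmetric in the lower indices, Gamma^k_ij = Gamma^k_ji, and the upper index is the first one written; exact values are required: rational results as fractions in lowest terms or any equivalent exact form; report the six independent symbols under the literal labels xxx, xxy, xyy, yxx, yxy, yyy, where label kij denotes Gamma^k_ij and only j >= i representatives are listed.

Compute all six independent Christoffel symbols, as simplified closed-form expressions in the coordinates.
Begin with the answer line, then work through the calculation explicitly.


Answer: Gamma_xxx = 0, Gamma_xxy = 9*y/(9*x^2 + 12*x + 9*y^2 + 13), Gamma_xyy = 0, Gamma_yxx = 0, Gamma_yxy = (9*x + 6)/(9*x^2 + 12*x + 9*y^2 + 13), Gamma_yyy = 0

E = 1 + y^2; F = (2/3)*y + x*y; G = 13/9 + (4/3)*x + x^2
Gamma^k_ij = (1/2) g^{kl} (d_i g_jl + d_j g_il - d_l g_ij), with g^inv = (1/(EG-F^2)) [[G, -F], [-F, E]]
first partials: E_x = 0, E_y = 2*y, F_x = y, F_y = 2/3 + x, G_x = 4/3 + 2*x, G_y = 0
D = EG - F^2 = 13/9 + (4/3)*x + y^2 + x^2
expanded: Gamma^x_xx = (G E_x - 2F F_x + F E_y)/(2D), Gamma^x_xy = (G E_y - F G_x)/(2D), Gamma^x_yy = (2G F_y - G G_x - F G_y)/(2D), Gamma^y_xx = (2E F_x - E E_y - F E_x)/(2D), Gamma^y_xy = (E G_x - F E_y)/(2D), Gamma^y_yy = (E G_y - 2F F_y + F G_x)/(2D); substitute and cancel common factors


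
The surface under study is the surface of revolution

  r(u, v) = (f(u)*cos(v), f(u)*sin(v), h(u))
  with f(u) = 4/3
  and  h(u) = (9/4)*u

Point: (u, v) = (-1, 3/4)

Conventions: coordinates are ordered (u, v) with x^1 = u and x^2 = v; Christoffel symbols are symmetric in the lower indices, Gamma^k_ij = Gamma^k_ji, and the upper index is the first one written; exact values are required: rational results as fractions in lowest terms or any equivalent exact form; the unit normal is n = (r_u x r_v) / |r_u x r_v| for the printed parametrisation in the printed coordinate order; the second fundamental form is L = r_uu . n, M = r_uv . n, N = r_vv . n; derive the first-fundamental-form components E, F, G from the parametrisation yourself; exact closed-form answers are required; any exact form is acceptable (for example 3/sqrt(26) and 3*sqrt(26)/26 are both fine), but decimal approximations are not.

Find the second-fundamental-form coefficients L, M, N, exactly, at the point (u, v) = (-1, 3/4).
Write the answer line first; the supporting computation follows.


Answer: L = 0, M = 0, N = 4/3

f = 4/3, f' = 0, f'' = 0, h' = 9/4, h'' = 0
E = 81/16, F = 0, G = 16/9; answer radicand W^2 = 81/16
unnormalised second-form numerators: l = 0, m = 0, n = 3; L = l/sqrt(81/16), and similarly M = m/sqrt(W^2), N = n/sqrt(W^2)


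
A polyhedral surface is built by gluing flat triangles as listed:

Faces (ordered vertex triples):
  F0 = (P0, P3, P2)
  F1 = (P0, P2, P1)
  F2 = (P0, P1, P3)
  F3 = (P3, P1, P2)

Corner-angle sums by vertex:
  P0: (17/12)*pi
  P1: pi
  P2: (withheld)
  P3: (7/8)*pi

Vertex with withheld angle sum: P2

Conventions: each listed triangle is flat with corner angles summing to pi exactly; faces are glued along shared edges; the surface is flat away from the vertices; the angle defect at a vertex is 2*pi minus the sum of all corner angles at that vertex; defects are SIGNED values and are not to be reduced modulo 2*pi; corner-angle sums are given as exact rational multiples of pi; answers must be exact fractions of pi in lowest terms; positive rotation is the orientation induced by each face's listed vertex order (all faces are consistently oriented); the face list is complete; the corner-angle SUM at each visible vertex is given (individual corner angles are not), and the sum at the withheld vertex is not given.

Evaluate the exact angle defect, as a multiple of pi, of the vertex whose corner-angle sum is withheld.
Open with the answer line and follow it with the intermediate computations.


Answer: defect(P2) = (31/24)*pi

V = 4, E = 6, F = 4; chi = V - E + F = 2
Gauss-Bonnet: total defect = 2*pi*chi = 4*pi; visible defects sum to (65/24)*pi


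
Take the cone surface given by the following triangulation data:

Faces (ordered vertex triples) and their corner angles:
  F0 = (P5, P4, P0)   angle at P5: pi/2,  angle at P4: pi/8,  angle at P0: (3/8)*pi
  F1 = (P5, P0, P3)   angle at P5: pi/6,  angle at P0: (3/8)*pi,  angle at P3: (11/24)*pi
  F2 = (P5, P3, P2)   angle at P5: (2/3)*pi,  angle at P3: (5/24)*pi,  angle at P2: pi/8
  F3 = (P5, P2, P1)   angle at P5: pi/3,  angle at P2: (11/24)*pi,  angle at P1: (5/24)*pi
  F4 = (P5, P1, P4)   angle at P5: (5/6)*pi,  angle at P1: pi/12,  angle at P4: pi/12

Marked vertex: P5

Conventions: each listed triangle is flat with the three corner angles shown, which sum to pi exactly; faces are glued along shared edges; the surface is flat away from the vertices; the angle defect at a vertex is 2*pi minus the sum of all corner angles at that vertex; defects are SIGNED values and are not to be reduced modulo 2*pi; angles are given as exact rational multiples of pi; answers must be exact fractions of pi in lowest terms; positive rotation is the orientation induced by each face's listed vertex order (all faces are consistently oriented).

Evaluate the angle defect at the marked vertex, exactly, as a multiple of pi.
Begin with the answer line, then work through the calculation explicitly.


Answer: defect(P5) = -pi/2

Sum of corner angles at P5: (5/2)*pi
defect = 2*pi - (5/2)*pi


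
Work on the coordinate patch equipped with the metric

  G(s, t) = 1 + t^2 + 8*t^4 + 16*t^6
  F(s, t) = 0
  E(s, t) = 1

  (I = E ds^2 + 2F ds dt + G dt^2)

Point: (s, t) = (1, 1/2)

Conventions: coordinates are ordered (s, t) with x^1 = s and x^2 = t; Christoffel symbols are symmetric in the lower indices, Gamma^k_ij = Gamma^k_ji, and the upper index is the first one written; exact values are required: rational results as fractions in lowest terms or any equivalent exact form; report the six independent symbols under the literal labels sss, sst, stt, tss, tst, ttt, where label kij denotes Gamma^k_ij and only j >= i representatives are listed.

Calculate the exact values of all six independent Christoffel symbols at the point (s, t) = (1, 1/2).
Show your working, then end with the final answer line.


E = 1, F = 0, G = 2 at the point
E_s = 0, E_t = 0, F_s = 0, F_t = 0, G_s = 0, G_t = 8
EG - F^2 = 2;  g^inv = (1/2) * [[2, 0], [0, 1]]
first-kind symbols [ij,l] = (1/2)(d_i g_jl + d_j g_il - d_l g_ij): [ss,s] = E_s/2 = 0, [ss,t] = F_s - E_t/2 = 0, [st,s] = E_t/2 = 0, [st,t] = G_s/2 = 0, [tt,s] = F_t - G_s/2 = 0, [tt,t] = G_t/2 = 4
Gamma^s_ij = (G*[ij,s] - F*[ij,t])/(EG - F^2), Gamma^t_ij = (E*[ij,t] - F*[ij,s])/(EG - F^2)

Answer: Gamma_sss = 0, Gamma_sst = 0, Gamma_stt = 0, Gamma_tss = 0, Gamma_tst = 0, Gamma_ttt = 2


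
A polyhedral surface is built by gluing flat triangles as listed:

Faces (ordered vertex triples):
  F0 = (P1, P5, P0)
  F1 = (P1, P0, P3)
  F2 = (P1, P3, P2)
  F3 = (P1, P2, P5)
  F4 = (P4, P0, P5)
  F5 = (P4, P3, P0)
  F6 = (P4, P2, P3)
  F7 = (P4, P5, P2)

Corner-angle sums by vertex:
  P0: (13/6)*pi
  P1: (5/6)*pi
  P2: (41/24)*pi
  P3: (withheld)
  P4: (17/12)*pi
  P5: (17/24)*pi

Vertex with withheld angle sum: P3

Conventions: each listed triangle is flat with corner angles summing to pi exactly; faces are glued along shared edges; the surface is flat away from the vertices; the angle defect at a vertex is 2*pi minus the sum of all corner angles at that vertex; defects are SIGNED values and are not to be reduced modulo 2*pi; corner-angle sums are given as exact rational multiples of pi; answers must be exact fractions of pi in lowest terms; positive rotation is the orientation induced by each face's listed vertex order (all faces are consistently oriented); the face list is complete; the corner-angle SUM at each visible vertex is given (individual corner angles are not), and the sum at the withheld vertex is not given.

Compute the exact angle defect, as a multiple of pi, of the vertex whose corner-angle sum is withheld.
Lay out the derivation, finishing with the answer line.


V = 6, E = 12, F = 8; chi = V - E + F = 2
Gauss-Bonnet: total defect = 2*pi*chi = 4*pi; visible defects sum to (19/6)*pi

Answer: defect(P3) = (5/6)*pi


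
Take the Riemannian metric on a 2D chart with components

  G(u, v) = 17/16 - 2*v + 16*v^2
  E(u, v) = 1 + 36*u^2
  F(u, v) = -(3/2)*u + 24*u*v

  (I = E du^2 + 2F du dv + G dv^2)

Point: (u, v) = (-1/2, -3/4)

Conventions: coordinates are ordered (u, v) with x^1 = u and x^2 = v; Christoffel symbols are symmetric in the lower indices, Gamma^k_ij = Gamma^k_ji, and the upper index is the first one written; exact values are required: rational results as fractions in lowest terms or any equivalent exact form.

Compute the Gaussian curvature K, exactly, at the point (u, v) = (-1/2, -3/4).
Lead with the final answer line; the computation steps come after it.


Answer: K = 6144/108241

E = 10, F = 39/4, G = 185/16, EG - F^2 = 329/16 at the point
E_u = -36, E_v = 0, F_u = -39/2, F_v = -12, G_u = 0, G_v = -26
E_vv = 0, F_uv = 24, G_uu = 0
Compute both Brioschi determinants and normalise by (EG - F^2)^2.
M1 = [[-E_vv/2 + F_uv - G_uu/2, E_u/2, F_u - E_v/2], [F_v - G_u/2, E, F], [G_v/2, F, G]] = [[24, -18, -39/2], [-12, 10, 39/4], [-13, 39/4, 185/16]]; det M1 = 24
M2 = [[0, E_v/2, G_u/2], [E_v/2, E, F], [G_u/2, F, G]] = [[0, 0, 0], [0, 10, 39/4], [0, 39/4, 185/16]]; det M2 = 0
det M1 - det M2 = 24; K = 24 / (329/16)^2 = 6144/108241


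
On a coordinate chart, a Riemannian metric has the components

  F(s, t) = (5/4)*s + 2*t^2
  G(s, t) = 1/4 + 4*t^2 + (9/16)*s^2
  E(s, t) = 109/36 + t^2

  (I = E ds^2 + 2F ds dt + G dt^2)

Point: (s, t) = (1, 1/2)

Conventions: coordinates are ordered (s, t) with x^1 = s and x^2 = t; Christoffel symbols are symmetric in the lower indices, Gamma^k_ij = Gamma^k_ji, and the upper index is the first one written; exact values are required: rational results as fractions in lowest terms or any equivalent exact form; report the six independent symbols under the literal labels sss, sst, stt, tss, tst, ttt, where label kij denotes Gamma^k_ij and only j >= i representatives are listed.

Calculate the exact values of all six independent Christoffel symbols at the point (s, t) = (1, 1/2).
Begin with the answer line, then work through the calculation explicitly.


Answer: Gamma_sss = -378/829, Gamma_sst = -45/1658, Gamma_stt = -2061/6632, Gamma_tss = 708/829, Gamma_tst = 279/829, Gamma_ttt = 2327/1658

E = 59/18, F = 7/4, G = 29/16 at the point
E_s = 0, E_t = 1, F_s = 5/4, F_t = 2, G_s = 9/8, G_t = 4
EG - F^2 = 829/288;  g^inv = (288/829) * [[29/16, -7/4], [-7/4, 59/18]]
first-kind symbols [ij,l] = (1/2)(d_i g_jl + d_j g_il - d_l g_ij): [ss,s] = E_s/2 = 0, [ss,t] = F_s - E_t/2 = 3/4, [st,s] = E_t/2 = 1/2, [st,t] = G_s/2 = 9/16, [tt,s] = F_t - G_s/2 = 23/16, [tt,t] = G_t/2 = 2
Gamma^s_ij = (G*[ij,s] - F*[ij,t])/(EG - F^2), Gamma^t_ij = (E*[ij,t] - F*[ij,s])/(EG - F^2)


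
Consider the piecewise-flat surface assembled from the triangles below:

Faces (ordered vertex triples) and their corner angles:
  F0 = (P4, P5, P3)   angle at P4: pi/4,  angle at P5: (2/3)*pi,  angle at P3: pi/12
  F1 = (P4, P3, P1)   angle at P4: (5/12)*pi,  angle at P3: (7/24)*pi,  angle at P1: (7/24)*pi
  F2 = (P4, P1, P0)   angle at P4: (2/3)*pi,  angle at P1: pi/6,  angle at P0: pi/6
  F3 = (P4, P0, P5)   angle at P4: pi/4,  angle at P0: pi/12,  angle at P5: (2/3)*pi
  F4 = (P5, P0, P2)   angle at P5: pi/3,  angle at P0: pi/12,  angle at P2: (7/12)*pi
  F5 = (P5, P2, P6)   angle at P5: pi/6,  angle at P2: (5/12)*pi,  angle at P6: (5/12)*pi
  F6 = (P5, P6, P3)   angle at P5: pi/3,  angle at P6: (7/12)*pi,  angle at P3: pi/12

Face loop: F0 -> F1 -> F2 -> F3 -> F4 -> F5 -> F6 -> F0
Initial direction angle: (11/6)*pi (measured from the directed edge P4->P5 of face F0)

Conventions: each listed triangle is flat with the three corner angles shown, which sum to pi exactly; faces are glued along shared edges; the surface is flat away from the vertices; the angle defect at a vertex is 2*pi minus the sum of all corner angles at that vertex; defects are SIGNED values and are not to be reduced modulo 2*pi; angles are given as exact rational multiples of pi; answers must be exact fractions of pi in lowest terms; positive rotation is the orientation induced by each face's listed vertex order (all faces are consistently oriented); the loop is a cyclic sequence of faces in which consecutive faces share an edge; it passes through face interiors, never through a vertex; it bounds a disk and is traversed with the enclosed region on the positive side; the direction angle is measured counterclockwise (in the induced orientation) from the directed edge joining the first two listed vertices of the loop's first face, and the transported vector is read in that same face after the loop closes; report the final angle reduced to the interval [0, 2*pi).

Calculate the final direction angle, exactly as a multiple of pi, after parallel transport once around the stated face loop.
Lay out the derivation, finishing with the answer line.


enclosed vertex P4: corner angles sum to (19/12)*pi, defect = 2*pi - (19/12)*pi = (5/12)*pi
enclosed vertex P5: corner angles sum to (13/6)*pi, defect = 2*pi - (13/6)*pi = -pi/6
transport around the loop rotates by the sum of enclosed defects; add to the initial angle mod 2*pi
final angle = (11/6)*pi + pi/4 = pi/12 (mod 2*pi)

Answer: final direction angle = pi/12


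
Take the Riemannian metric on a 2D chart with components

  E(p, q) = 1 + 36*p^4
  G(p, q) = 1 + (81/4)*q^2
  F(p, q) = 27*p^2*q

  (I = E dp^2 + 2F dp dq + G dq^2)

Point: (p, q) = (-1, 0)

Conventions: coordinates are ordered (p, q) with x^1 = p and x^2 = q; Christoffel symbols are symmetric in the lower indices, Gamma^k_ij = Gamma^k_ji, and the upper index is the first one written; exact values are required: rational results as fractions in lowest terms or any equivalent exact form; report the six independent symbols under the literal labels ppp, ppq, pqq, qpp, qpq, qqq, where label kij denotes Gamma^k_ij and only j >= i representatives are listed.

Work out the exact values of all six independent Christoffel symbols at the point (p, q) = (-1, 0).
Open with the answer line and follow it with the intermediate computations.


Answer: Gamma_ppp = -72/37, Gamma_ppq = 0, Gamma_pqq = 27/37, Gamma_qpp = 0, Gamma_qpq = 0, Gamma_qqq = 0

E = 37, F = 0, G = 1 at the point
E_p = -144, E_q = 0, F_p = 0, F_q = 27, G_p = 0, G_q = 0
EG - F^2 = 37;  g^inv = (1/37) * [[1, 0], [0, 37]]
first-kind symbols [ij,l] = (1/2)(d_i g_jl + d_j g_il - d_l g_ij): [pp,p] = E_p/2 = -72, [pp,q] = F_p - E_q/2 = 0, [pq,p] = E_q/2 = 0, [pq,q] = G_p/2 = 0, [qq,p] = F_q - G_p/2 = 27, [qq,q] = G_q/2 = 0
Gamma^p_ij = (G*[ij,p] - F*[ij,q])/(EG - F^2), Gamma^q_ij = (E*[ij,q] - F*[ij,p])/(EG - F^2)


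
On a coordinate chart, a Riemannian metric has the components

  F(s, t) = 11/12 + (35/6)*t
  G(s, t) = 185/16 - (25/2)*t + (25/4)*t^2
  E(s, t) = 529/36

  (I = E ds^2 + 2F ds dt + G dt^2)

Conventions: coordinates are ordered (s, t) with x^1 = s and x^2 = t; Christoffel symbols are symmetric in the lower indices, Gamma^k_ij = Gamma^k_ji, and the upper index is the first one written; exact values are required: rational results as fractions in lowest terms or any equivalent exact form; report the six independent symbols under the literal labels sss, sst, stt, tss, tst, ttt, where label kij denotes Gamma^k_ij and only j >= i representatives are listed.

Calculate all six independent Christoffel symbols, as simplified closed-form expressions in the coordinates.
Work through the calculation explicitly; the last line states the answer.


E = 529/36; F = 11/12 + (35/6)*t; G = 185/16 - (25/2)*t + (25/4)*t^2
Gamma^k_ij = (1/2) g^{kl} (d_i g_jl + d_j g_il - d_l g_ij), with g^inv = (1/(EG-F^2)) [[G, -F], [-F, E]]
first partials: E_s = 0, E_t = 0, F_s = 0, F_t = 35/6, G_s = 0, G_t = -25/2 + (25/2)*t
D = EG - F^2 = 97381/576 - (1555/8)*t + (925/16)*t^2
expanded: Gamma^s_ss = (G E_s - 2F F_s + F E_t)/(2D), Gamma^s_st = (G E_t - F G_s)/(2D), Gamma^s_tt = (2G F_t - G G_s - F G_t)/(2D), Gamma^t_ss = (2E F_s - E E_t - F E_s)/(2D), Gamma^t_st = (E G_s - F E_t)/(2D), Gamma^t_tt = (E G_t - 2F F_t + F G_s)/(2D); substitute and cancel common factors

Answer: Gamma_sss = 0, Gamma_sst = 0, Gamma_stt = (42150 - 24300*t)/(33300*t^2 - 111960*t + 97381), Gamma_tss = 0, Gamma_tst = 0, Gamma_ttt = (33300*t - 55980)/(33300*t^2 - 111960*t + 97381)


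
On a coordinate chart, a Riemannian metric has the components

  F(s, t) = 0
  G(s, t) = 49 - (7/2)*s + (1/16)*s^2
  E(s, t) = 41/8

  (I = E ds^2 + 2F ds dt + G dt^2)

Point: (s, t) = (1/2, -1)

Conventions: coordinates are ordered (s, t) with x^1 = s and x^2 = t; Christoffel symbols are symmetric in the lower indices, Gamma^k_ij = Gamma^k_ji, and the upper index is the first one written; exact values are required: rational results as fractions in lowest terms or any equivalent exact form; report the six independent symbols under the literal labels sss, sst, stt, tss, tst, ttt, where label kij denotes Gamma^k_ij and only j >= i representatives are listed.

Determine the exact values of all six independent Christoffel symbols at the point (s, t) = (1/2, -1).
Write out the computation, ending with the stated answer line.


E = 41/8, F = 0, G = 3025/64 at the point
E_s = 0, E_t = 0, F_s = 0, F_t = 0, G_s = -55/16, G_t = 0
EG - F^2 = 124025/512;  g^inv = (512/124025) * [[3025/64, 0], [0, 41/8]]
first-kind symbols [ij,l] = (1/2)(d_i g_jl + d_j g_il - d_l g_ij): [ss,s] = E_s/2 = 0, [ss,t] = F_s - E_t/2 = 0, [st,s] = E_t/2 = 0, [st,t] = G_s/2 = -55/32, [tt,s] = F_t - G_s/2 = 55/32, [tt,t] = G_t/2 = 0
Gamma^s_ij = (G*[ij,s] - F*[ij,t])/(EG - F^2), Gamma^t_ij = (E*[ij,t] - F*[ij,s])/(EG - F^2)

Answer: Gamma_sss = 0, Gamma_sst = 0, Gamma_stt = 55/164, Gamma_tss = 0, Gamma_tst = -2/55, Gamma_ttt = 0


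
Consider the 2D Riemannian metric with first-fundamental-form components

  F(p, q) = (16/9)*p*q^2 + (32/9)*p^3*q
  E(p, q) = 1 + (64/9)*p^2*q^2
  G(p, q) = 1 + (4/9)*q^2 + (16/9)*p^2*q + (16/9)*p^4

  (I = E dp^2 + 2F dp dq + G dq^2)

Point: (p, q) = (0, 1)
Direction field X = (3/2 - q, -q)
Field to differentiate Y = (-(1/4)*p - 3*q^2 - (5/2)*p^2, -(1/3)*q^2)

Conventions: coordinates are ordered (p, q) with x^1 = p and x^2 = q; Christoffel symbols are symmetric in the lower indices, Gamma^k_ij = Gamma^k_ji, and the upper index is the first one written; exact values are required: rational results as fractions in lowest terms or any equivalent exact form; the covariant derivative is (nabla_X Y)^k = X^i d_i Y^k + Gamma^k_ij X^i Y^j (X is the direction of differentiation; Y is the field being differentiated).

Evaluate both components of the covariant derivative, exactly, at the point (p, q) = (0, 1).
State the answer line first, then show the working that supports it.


Answer: (nabla_X Y)^p = 47/8, (nabla_X Y)^q = -14/13

E = 1, F = 0, G = 13/9 at the point
E_p = 0, E_q = 0, F_p = 16/9, F_q = 0, G_p = 0, G_q = 8/9
EG - F^2 = 13/9;  g^inv = (9/13) * [[13/9, 0], [0, 1]]
first-kind symbols [ij,l] = (1/2)(d_i g_jl + d_j g_il - d_l g_ij): [pp,p] = E_p/2 = 0, [pp,q] = F_p - E_q/2 = 16/9, [pq,p] = E_q/2 = 0, [pq,q] = G_p/2 = 0, [qq,p] = F_q - G_p/2 = 0, [qq,q] = G_q/2 = 4/9
Gamma^p_ij = (G*[ij,p] - F*[ij,q])/(EG - F^2), Gamma^q_ij = (E*[ij,q] - F*[ij,p])/(EG - F^2)
Gamma_ppp = 0, Gamma_ppq = 0, Gamma_pqq = 0, Gamma_qpp = 16/13, Gamma_qpq = 0, Gamma_qqq = 4/13
X = (1/2, -1), Y = (-3, -1/3) at the point


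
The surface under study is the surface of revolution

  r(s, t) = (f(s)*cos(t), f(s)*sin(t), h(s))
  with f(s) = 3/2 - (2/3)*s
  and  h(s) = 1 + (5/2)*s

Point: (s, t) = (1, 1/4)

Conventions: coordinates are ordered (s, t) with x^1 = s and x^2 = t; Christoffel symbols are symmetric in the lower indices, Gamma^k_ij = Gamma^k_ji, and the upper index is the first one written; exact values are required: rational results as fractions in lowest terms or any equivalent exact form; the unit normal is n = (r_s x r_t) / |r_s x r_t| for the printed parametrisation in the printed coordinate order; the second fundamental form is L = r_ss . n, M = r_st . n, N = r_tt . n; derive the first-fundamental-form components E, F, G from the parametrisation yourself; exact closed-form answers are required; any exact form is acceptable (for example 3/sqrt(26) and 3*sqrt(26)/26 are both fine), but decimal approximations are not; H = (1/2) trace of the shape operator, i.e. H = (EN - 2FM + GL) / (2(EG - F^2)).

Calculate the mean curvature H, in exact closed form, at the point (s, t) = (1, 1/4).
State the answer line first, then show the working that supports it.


Answer: H = 9*sqrt(241)/241

f = 5/6, f' = -2/3, f'' = 0, h' = 5/2, h'' = 0
E = 241/36, F = 0, G = 25/36; answer radicand W^2 = 241/36
unnormalised second-form numerators: l = 0, m = 0, n = 25/12; L = l/sqrt(241/36), and similarly M = m/sqrt(W^2), N = n/sqrt(W^2)
H = (E*n - 2*F*m + G*l) / (2*(EG - F^2)*sqrt(W^2)); E*n - 2*F*m + G*l = 6025/432, EG - F^2 = 6025/1296, so H = (3/2)/sqrt(241/36)


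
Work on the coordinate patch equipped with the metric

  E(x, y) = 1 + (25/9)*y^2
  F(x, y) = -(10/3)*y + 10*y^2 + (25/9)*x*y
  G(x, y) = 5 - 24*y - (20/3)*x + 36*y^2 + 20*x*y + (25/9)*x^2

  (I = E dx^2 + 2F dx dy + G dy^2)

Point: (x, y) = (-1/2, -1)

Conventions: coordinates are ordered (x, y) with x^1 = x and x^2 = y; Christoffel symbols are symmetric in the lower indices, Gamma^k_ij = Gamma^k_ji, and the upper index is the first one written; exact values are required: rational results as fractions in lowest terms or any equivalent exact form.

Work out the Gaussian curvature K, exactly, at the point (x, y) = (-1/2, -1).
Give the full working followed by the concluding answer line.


E = 34/9, F = 265/18, G = 2845/36, EG - F^2 = 2945/36 at the point
E_x = 0, E_y = -50/9, F_x = -25/9, F_y = -445/18, G_x = -265/9, G_y = -106
E_yy = 50/9, F_xy = 25/9, G_xx = 50/9
Brioschi: K = (det M1 - det M2) / (EG - F^2)^2 with the standard first/second-derivative matrices M1, M2.
M1 = [[-E_yy/2 + F_xy - G_xx/2, E_x/2, F_x - E_y/2], [F_y - G_x/2, E, F], [G_y/2, F, G]] = [[-25/9, 0, 0], [-10, 34/9, 265/18], [-53, 265/18, 2845/36]]; det M1 = -73625/324
M2 = [[0, E_y/2, G_x/2], [E_y/2, E, F], [G_x/2, F, G]] = [[0, -25/9, -265/18], [-25/9, 34/9, 265/18], [-265/18, 265/18, 2845/36]]; det M2 = -72725/324
det M1 - det M2 = -25/9; K = -25/9 / (2945/36)^2 = -144/346921

Answer: K = -144/346921


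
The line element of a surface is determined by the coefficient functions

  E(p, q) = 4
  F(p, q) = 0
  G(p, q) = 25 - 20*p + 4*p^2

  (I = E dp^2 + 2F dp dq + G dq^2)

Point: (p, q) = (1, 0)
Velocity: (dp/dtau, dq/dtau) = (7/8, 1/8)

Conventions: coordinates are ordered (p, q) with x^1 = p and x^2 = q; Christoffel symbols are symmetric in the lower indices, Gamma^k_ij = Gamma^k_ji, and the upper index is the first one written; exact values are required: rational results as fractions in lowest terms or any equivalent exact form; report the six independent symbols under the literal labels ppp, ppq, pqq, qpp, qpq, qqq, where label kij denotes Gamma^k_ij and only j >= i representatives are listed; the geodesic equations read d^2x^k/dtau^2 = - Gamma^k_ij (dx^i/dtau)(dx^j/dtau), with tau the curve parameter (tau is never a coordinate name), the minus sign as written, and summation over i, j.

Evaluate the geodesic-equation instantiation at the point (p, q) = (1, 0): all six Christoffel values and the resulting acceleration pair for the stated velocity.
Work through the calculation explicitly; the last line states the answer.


E = 4, F = 0, G = 9 at the point
E_p = 0, E_q = 0, F_p = 0, F_q = 0, G_p = -12, G_q = 0
EG - F^2 = 36;  g^inv = (1/36) * [[9, 0], [0, 4]]
first-kind symbols [ij,l] = (1/2)(d_i g_jl + d_j g_il - d_l g_ij): [pp,p] = E_p/2 = 0, [pp,q] = F_p - E_q/2 = 0, [pq,p] = E_q/2 = 0, [pq,q] = G_p/2 = -6, [qq,p] = F_q - G_p/2 = 6, [qq,q] = G_q/2 = 0
Gamma^p_ij = (G*[ij,p] - F*[ij,q])/(EG - F^2), Gamma^q_ij = (E*[ij,q] - F*[ij,p])/(EG - F^2)
Gamma_ppp = 0, Gamma_ppq = 0, Gamma_pqq = 3/2, Gamma_qpp = 0, Gamma_qpq = -2/3, Gamma_qqq = 0
d^2p/dtau^2 = -(Gamma_ppp*(7/8)^2 + 2*Gamma_ppq*(7/8)*(1/8) + Gamma_pqq*(1/8)^2) = -3/128
d^2q/dtau^2 = -(Gamma_qpp*(7/8)^2 + 2*Gamma_qpq*(7/8)*(1/8) + Gamma_qqq*(1/8)^2) = 7/48

Answer: Gamma_ppp = 0, Gamma_ppq = 0, Gamma_pqq = 3/2, Gamma_qpp = 0, Gamma_qpq = -2/3, Gamma_qqq = 0; accelerations (d^2p/dtau^2, d^2q/dtau^2) = (-3/128, 7/48)


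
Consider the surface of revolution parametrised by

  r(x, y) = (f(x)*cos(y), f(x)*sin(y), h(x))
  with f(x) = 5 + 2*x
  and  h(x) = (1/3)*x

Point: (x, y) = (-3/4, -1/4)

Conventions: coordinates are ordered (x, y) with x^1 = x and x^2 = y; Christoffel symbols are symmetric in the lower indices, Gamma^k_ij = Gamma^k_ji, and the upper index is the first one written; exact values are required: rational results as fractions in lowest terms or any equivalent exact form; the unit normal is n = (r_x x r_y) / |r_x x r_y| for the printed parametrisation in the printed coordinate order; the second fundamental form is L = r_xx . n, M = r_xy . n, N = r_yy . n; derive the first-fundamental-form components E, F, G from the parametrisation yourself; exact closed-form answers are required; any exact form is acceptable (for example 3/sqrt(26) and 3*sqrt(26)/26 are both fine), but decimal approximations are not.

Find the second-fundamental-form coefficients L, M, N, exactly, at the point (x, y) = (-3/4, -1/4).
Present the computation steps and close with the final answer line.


f = 7/2, f' = 2, f'' = 0, h' = 1/3, h'' = 0
E = 37/9, F = 0, G = 49/4; answer radicand W^2 = 37/9
unnormalised second-form numerators: l = 0, m = 0, n = 7/6; L = l/sqrt(37/9), and similarly M = m/sqrt(W^2), N = n/sqrt(W^2)

Answer: L = 0, M = 0, N = 7*sqrt(37)/74


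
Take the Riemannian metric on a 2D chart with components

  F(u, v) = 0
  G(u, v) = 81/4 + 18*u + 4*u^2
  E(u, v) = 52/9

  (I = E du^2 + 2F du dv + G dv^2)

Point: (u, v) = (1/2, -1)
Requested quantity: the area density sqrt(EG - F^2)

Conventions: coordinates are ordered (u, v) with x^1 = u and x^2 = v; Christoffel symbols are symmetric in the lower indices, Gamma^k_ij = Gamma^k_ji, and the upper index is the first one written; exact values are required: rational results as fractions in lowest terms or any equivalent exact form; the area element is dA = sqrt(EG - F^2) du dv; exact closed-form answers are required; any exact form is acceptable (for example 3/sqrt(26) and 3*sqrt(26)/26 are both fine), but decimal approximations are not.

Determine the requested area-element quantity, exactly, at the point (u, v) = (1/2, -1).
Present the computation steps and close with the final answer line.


E = 52/9, F = 0, G = 121/4; EG - F^2 = 1573/9

Answer: sqrt(EG - F^2) = 11*sqrt(13)/3


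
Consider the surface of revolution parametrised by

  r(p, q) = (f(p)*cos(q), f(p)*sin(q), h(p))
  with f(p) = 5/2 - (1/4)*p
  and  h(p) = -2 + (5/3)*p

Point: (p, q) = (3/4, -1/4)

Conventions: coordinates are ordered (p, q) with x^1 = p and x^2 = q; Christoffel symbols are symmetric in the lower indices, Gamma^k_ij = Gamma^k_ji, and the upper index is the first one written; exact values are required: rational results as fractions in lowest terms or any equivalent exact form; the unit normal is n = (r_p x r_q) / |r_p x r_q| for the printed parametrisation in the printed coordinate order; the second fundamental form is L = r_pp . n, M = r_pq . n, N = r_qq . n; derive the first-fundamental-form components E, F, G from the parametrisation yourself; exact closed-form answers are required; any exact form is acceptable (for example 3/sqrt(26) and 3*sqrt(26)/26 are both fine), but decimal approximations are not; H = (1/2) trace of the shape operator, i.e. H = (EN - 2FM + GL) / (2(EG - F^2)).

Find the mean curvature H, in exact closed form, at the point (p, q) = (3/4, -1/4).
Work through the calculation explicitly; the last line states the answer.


f = 37/16, f' = -1/4, f'' = 0, h' = 5/3, h'' = 0
E = 409/144, F = 0, G = 1369/256; answer radicand W^2 = 409/144
unnormalised second-form numerators: l = 0, m = 0, n = 185/48; L = l/sqrt(409/144), and similarly M = m/sqrt(W^2), N = n/sqrt(W^2)
H = (E*n - 2*F*m + G*l) / (2*(EG - F^2)*sqrt(W^2)); E*n - 2*F*m + G*l = 75665/6912, EG - F^2 = 559921/36864, so H = (40/111)/sqrt(409/144)

Answer: H = 160*sqrt(409)/15133
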